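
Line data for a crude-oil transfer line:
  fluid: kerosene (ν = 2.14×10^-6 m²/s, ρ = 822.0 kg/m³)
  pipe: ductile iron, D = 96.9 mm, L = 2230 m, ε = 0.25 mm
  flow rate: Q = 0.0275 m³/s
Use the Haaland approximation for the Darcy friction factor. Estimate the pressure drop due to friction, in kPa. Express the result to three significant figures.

Δp ≈ 3410 kPa

V = 4Q/(πD²) = 4·0.0275/(π·0.0969²) = 3.729 m/s
Re = VD/ν = 3.729·0.0969/2.14×10^-6 = 1.69×10^5 → turbulent
ε/D = 0.25/96.9 = 0.00258
Haaland: f = 0.02592
h_f = f(L/D)V²/(2g) = 0.02592·(2230/0.0969)·3.729²/(2·9.81) = 422.8 m
Δp = ρg·h_f = 822.0·9.81·422.8 = 3409 kPa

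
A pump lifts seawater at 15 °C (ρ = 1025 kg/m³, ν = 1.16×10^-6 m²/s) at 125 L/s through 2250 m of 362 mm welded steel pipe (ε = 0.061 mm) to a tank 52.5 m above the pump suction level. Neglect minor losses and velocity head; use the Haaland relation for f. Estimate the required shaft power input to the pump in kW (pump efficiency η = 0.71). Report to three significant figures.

P_shaft ≈ 106 kW

V = 4Q/(πD²) = 1.215 m/s; Re = 3.79×10^5; ε/D = 1.69×10^-4; f = 0.01540
h_f = f(L/D)V²/2g = 7.197 m
Total head H = z + h_f = 52.5 + 7.197 = 59.70 m
P_hyd = ρgQH = 1025·9.81·0.125·59.70 = 75.03 kW
P_shaft = P_hyd/η = 75.03/0.71 = 105.7 kW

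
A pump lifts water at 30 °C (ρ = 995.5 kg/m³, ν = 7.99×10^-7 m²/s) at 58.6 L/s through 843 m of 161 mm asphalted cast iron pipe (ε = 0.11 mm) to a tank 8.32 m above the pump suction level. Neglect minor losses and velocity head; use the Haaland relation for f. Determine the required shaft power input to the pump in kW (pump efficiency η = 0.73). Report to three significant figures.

P_shaft ≈ 38.7 kW

V = 4Q/(πD²) = 2.878 m/s; Re = 5.80×10^5; ε/D = 6.83×10^-4; f = 0.01856
h_f = f(L/D)V²/2g = 41.04 m
Total head H = z + h_f = 8.32 + 41.04 = 49.36 m
P_hyd = ρgQH = 995.5·9.81·0.0586·49.36 = 28.25 kW
P_shaft = P_hyd/η = 28.25/0.73 = 38.70 kW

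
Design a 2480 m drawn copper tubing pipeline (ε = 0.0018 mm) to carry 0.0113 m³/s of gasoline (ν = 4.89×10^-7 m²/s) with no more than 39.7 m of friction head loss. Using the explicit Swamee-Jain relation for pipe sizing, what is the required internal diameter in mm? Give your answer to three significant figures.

Swamee-Jain (Type III): D = 0.66·[ε^1.25·(LQ²/(gh_f))^4.75 + ν·Q^9.4·(L/(gh_f))^5.2]^0.04
LQ²/(gh_f) = 8.131×10^-4; L/(gh_f) = 6.368
Term 1 = ε^1.25·(…)^4.75 = 1.39×10^-22; Term 2 = ν·Q^9.4·(…)^5.2 = 3.71×10^-21
D = 0.66·(1.39×10^-22 + 3.71×10^-21)^0.04 = 0.1007 m = 101 mm
Check: V = 1.42 m/s, Re = 2.92×10^5, f = 0.01465, h_f = 37.1 m ≈ 39.7 m ✓

D ≈ 101 mm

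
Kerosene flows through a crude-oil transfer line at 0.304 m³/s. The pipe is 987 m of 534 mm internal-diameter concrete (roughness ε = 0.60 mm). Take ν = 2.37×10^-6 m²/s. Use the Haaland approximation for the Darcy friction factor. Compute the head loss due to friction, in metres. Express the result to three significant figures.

V = 4Q/(πD²) = 4·0.304/(π·0.534²) = 1.357 m/s
Re = VD/ν = 1.357·0.534/2.37×10^-6 = 3.06×10^5 → turbulent
ε/D = 0.60/534 = 0.00112
Haaland: f = 0.02102
h_f = f(L/D)V²/(2g) = 0.02102·(987/0.534)·1.357²/(2·9.81) = 3.648 m

h_f ≈ 3.65 m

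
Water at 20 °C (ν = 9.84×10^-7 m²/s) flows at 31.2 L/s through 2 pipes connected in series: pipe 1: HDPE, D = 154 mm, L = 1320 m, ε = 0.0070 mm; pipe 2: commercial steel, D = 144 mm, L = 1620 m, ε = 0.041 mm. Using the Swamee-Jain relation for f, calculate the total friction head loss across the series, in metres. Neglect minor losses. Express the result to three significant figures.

Pipe 1: V = 1.675 m/s, Re = 2.62×10^5, ε/D = 4.55×10^-5, f = 0.01522, h_1 = f(L/D)V²/2g = 18.66 m
Pipe 2: V = 1.916 m/s, Re = 2.80×10^5, ε/D = 2.85×10^-4, f = 0.01706, h_2 = f(L/D)V²/2g = 35.91 m
Series → Q common, losses add: H = Σh = 54.57 m

H ≈ 54.6 m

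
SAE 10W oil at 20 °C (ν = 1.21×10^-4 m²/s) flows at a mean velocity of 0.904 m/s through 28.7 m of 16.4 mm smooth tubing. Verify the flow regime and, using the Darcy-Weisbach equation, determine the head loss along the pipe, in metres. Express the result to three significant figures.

h_f ≈ 38.1 m

Re = VD/ν = 0.904·0.01640/1.21×10^-4 = 123 → laminar (Re < 2300)
f = 64/Re = 0.5223
h_f = f(L/D)V²/(2g) = 0.5223·(28.7/0.01640)·0.904²/(2·9.81) = 38.07 m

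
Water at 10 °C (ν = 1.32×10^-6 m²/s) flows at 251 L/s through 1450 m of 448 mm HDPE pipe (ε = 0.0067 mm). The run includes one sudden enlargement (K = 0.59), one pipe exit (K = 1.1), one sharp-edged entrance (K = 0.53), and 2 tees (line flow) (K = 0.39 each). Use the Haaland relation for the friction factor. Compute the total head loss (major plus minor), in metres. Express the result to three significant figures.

V = 4Q/(πD²) = 1.592 m/s; V²/2g = 0.1292 m
Re = 5.40×10^5, ε/D = 1.50×10^-5 → f = 0.01307 (Haaland)
Major: h_f = f(L/D)·V²/2g = 0.01307·3237·0.1292 = 5.465 m
Minor: ΣK = 3.00; h_m = ΣK·V²/2g = 0.3877 m
Total H_L = 5.465 + 0.3877 = 5.853 m

H_L ≈ 5.85 m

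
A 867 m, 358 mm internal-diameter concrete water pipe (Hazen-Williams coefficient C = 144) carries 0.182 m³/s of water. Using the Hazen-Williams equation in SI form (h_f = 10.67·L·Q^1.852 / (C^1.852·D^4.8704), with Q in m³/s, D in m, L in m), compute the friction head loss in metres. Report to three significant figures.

h_f ≈ 5.91 m

h_f = 10.67·867·0.182^1.852 / (144^1.852·0.358^4.8704) = 5.906 m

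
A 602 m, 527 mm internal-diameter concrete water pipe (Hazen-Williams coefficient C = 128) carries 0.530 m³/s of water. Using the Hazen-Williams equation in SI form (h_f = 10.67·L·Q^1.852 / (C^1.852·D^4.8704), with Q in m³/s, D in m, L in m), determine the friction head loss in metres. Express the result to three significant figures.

h_f ≈ 5.62 m

h_f = 10.67·602·0.530^1.852 / (128^1.852·0.527^4.8704) = 5.616 m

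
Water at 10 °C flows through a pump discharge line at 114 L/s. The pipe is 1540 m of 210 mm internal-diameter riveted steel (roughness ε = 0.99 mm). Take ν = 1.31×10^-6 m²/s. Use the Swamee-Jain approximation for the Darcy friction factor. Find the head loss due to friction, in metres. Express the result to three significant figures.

V = 4Q/(πD²) = 4·0.114/(π·0.210²) = 3.291 m/s
Re = VD/ν = 3.291·0.210/1.31×10^-6 = 5.28×10^5 → turbulent
ε/D = 0.99/210 = 0.00471
Swamee-Jain: f = 0.03012
h_f = f(L/D)V²/(2g) = 0.03012·(1540/0.210)·3.291²/(2·9.81) = 121.9 m

h_f ≈ 122 m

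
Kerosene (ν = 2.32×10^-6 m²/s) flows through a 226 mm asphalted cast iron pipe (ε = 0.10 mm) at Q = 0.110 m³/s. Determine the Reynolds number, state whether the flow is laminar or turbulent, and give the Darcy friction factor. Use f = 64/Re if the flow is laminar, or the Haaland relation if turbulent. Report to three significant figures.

V = 4Q/(πD²) = 2.742 m/s
Re = VD/ν = 2.742·0.226/2.32×10^-6 = 2.67×10^5
Re > 4000 → turbulent; ε/D = 4.42×10^-4
Haaland: f = 0.01788

Re ≈ 2.67×10^5; turbulent; f ≈ 0.0179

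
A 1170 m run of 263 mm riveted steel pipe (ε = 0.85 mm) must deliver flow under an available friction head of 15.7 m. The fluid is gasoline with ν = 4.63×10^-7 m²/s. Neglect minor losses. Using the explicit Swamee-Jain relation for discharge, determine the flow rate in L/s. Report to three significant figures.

Q ≈ 87.2 L/s

Swamee-Jain (Type II): Q = -0.965·√(gD⁵h_f/L)·ln[ε/(3.7D) + √(3.17ν²L/(gD³h_f))]
√(gD⁵h_f/L) = √(9.81·0.263⁵·15.7/1170) = 0.01287
ε/(3.7D) = 8.73×10^-4; √(3.17ν²L/(gD³h_f)) = 1.68×10^-5
Q = -0.965·0.01287·ln(8.903×10^-4) = 0.08723 m³/s
Check: V = 1.61 m/s, Re = 9.12×10^5, f = 0.02694, h_f = 15.7 m ≈ 15.7 m ✓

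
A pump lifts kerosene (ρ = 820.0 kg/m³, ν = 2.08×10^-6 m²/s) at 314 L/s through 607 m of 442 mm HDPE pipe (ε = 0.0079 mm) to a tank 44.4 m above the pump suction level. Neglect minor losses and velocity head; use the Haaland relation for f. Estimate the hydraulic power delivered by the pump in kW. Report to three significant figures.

P_hyd ≈ 122 kW

V = 4Q/(πD²) = 2.046 m/s; Re = 4.35×10^5; ε/D = 1.79×10^-5; f = 0.01359
h_f = f(L/D)V²/2g = 3.982 m
Total head H = z + h_f = 44.4 + 3.982 = 48.38 m
P_hyd = ρgQH = 820.0·9.81·0.314·48.38 = 122.2 kW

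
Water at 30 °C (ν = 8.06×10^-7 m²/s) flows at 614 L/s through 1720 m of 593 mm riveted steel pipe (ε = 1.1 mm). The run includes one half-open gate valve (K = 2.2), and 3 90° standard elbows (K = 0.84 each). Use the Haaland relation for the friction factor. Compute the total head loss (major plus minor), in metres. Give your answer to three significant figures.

V = 4Q/(πD²) = 2.223 m/s; V²/2g = 0.2519 m
Re = 1.64×10^6, ε/D = 0.00185 → f = 0.02311 (Haaland)
Major: h_f = f(L/D)·V²/2g = 0.02311·2901·0.2519 = 16.89 m
Minor: ΣK = 4.72; h_m = ΣK·V²/2g = 1.189 m
Total H_L = 16.89 + 1.189 = 18.07 m

H_L ≈ 18.1 m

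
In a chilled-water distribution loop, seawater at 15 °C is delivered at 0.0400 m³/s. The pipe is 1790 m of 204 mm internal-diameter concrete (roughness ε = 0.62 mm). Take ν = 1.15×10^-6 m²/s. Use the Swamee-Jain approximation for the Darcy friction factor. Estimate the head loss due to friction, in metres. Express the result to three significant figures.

V = 4Q/(πD²) = 4·0.0400/(π·0.204²) = 1.224 m/s
Re = VD/ν = 1.224·0.204/1.15×10^-6 = 2.17×10^5 → turbulent
ε/D = 0.62/204 = 0.00304
Swamee-Jain: f = 0.02705
h_f = f(L/D)V²/(2g) = 0.02705·(1790/0.204)·1.224²/(2·9.81) = 18.12 m

h_f ≈ 18.1 m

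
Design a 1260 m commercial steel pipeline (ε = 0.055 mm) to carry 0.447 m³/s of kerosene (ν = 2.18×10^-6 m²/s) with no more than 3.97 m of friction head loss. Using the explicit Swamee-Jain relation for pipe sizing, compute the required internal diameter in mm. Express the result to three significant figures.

Swamee-Jain (Type III): D = 0.66·[ε^1.25·(LQ²/(gh_f))^4.75 + ν·Q^9.4·(L/(gh_f))^5.2]^0.04
LQ²/(gh_f) = 6.464; L/(gh_f) = 32.35
Term 1 = ε^1.25·(…)^4.75 = 0.0335; Term 2 = ν·Q^9.4·(…)^5.2 = 0.0800
D = 0.66·(0.0335 + 0.0800)^0.04 = 0.6050 m = 605 mm
Check: V = 1.56 m/s, Re = 4.32×10^5, f = 0.01462, h_f = 3.75 m ≈ 3.97 m ✓

D ≈ 605 mm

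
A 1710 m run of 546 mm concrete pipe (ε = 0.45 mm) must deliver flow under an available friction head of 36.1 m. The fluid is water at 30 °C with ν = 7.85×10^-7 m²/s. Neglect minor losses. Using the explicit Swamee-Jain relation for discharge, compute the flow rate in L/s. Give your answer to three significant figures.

Swamee-Jain (Type II): Q = -0.965·√(gD⁵h_f/L)·ln[ε/(3.7D) + √(3.17ν²L/(gD³h_f))]
√(gD⁵h_f/L) = √(9.81·0.546⁵·36.1/1710) = 0.1002
ε/(3.7D) = 2.23×10^-4; √(3.17ν²L/(gD³h_f)) = 7.61×10^-6
Q = -0.965·0.1002·ln(2.304×10^-4) = 0.8103 m³/s
Check: V = 3.46 m/s, Re = 2.41×10^6, f = 0.01895, h_f = 36.2 m ≈ 36.1 m ✓

Q ≈ 810 L/s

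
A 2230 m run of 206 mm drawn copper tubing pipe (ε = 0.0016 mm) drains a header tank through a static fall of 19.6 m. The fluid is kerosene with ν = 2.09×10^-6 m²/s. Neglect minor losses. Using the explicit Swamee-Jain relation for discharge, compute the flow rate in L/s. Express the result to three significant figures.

Swamee-Jain (Type II): Q = -0.965·√(gD⁵h_f/L)·ln[ε/(3.7D) + √(3.17ν²L/(gD³h_f))]
√(gD⁵h_f/L) = √(9.81·0.206⁵·19.6/2230) = 0.005656
ε/(3.7D) = 2.10×10^-6; √(3.17ν²L/(gD³h_f)) = 1.36×10^-4
Q = -0.965·0.005656·ln(1.376×10^-4) = 0.04852 m³/s
Check: V = 1.46 m/s, Re = 1.43×10^5, f = 0.01665, h_f = 19.5 m ≈ 19.6 m ✓

Q ≈ 48.5 L/s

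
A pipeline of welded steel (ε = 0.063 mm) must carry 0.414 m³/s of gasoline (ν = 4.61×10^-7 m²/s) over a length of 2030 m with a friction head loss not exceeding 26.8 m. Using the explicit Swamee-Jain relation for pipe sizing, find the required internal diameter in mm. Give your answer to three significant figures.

D ≈ 433 mm

Swamee-Jain (Type III): D = 0.66·[ε^1.25·(LQ²/(gh_f))^4.75 + ν·Q^9.4·(L/(gh_f))^5.2]^0.04
LQ²/(gh_f) = 1.323; L/(gh_f) = 7.721
Term 1 = ε^1.25·(…)^4.75 = 2.12×10^-5; Term 2 = ν·Q^9.4·(…)^5.2 = 4.78×10^-6
D = 0.66·(2.12×10^-5 + 4.78×10^-6)^0.04 = 0.4327 m = 433 mm
Check: V = 2.82 m/s, Re = 2.64×10^6, f = 0.01345, h_f = 25.5 m ≈ 26.8 m ✓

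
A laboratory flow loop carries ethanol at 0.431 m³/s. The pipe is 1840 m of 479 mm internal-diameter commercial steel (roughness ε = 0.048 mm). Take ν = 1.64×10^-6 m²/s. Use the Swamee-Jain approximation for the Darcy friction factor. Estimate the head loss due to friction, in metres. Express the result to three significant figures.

h_f ≈ 15.6 m

V = 4Q/(πD²) = 4·0.431/(π·0.479²) = 2.392 m/s
Re = VD/ν = 2.392·0.479/1.64×10^-6 = 6.99×10^5 → turbulent
ε/D = 0.048/479 = 1.00×10^-4
Swamee-Jain: f = 0.01396
h_f = f(L/D)V²/(2g) = 0.01396·(1840/0.479)·2.392²/(2·9.81) = 15.64 m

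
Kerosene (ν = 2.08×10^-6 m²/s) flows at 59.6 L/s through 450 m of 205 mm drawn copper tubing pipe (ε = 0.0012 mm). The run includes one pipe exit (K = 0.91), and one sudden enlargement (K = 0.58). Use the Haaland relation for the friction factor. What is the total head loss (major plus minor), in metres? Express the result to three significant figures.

V = 4Q/(πD²) = 1.806 m/s; V²/2g = 0.1662 m
Re = 1.78×10^5, ε/D = 5.85×10^-6 → f = 0.01589 (Haaland)
Major: h_f = f(L/D)·V²/2g = 0.01589·2195·0.1662 = 5.796 m
Minor: ΣK = 1.49; h_m = ΣK·V²/2g = 0.2476 m
Total H_L = 5.796 + 0.2476 = 6.044 m

H_L ≈ 6.04 m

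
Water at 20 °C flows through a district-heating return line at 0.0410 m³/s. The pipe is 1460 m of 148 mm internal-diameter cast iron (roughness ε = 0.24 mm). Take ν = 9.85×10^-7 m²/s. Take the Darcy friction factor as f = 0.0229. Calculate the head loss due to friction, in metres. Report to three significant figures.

h_f ≈ 65.4 m

V = 4Q/(πD²) = 4·0.0410/(π·0.148²) = 2.383 m/s
h_f = f(L/D)V²/(2g) = 0.02290·(1460/0.148)·2.383²/(2·9.81) = 65.40 m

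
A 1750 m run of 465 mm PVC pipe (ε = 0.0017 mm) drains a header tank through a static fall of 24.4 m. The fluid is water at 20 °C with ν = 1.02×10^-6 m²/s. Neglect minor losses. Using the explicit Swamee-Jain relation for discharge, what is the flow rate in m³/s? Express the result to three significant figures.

Q ≈ 0.580 m³/s

Swamee-Jain (Type II): Q = -0.965·√(gD⁵h_f/L)·ln[ε/(3.7D) + √(3.17ν²L/(gD³h_f))]
√(gD⁵h_f/L) = √(9.81·0.465⁵·24.4/1750) = 0.05453
ε/(3.7D) = 9.88×10^-7; √(3.17ν²L/(gD³h_f)) = 1.55×10^-5
Q = -0.965·0.05453·ln(1.647×10^-5) = 0.5796 m³/s
Check: V = 3.41 m/s, Re = 1.56×10^6, f = 0.01091, h_f = 24.4 m ≈ 24.4 m ✓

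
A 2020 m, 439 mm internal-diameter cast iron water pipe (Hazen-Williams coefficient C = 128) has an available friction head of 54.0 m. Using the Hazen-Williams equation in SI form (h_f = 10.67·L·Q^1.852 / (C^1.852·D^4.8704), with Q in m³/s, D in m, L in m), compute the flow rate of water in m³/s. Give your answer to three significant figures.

Rearranging: Q = [h_f·C^1.852·D^4.8704 / (10.67·L)]^(1/1.852)
Q = [54.0·128^1.852·0.439^4.8704 / (10.67·2020)]^0.540 = 0.5787 m³/s

Q ≈ 0.579 m³/s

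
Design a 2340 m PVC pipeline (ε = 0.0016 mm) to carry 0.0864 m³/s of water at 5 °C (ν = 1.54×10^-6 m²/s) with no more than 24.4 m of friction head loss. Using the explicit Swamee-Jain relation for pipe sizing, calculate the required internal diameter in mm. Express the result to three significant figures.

D ≈ 247 mm

Swamee-Jain (Type III): D = 0.66·[ε^1.25·(LQ²/(gh_f))^4.75 + ν·Q^9.4·(L/(gh_f))^5.2]^0.04
LQ²/(gh_f) = 0.07298; L/(gh_f) = 9.776
Term 1 = ε^1.25·(…)^4.75 = 2.27×10^-13; Term 2 = ν·Q^9.4·(…)^5.2 = 2.19×10^-11
D = 0.66·(2.27×10^-13 + 2.19×10^-11)^0.04 = 0.2473 m = 247 mm
Check: V = 1.80 m/s, Re = 2.89×10^5, f = 0.01455, h_f = 22.7 m ≈ 24.4 m ✓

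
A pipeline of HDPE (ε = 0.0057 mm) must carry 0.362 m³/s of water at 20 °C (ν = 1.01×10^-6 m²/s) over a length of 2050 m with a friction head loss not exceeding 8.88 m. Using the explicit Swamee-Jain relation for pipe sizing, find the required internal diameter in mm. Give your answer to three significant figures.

Swamee-Jain (Type III): D = 0.66·[ε^1.25·(LQ²/(gh_f))^4.75 + ν·Q^9.4·(L/(gh_f))^5.2]^0.04
LQ²/(gh_f) = 3.084; L/(gh_f) = 23.53
Term 1 = ε^1.25·(…)^4.75 = 5.86×10^-5; Term 2 = ν·Q^9.4·(…)^5.2 = 9.75×10^-4
D = 0.66·(5.86×10^-5 + 9.75×10^-4)^0.04 = 0.5013 m = 501 mm
Check: V = 1.83 m/s, Re = 9.10×10^5, f = 0.01206, h_f = 8.45 m ≈ 8.88 m ✓

D ≈ 501 mm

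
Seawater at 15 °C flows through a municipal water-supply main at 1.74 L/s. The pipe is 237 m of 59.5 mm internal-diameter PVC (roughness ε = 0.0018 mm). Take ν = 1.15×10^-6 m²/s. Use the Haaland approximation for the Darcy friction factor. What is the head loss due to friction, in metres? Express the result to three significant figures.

V = 4Q/(πD²) = 4·0.00174/(π·0.0595²) = 0.6258 m/s
Re = VD/ν = 0.6258·0.0595/1.15×10^-6 = 3.24×10^4 → turbulent
ε/D = 0.0018/59.5 = 3.03×10^-5
Haaland: f = 0.02295
h_f = f(L/D)V²/(2g) = 0.02295·(237/0.0595)·0.6258²/(2·9.81) = 1.825 m

h_f ≈ 1.82 m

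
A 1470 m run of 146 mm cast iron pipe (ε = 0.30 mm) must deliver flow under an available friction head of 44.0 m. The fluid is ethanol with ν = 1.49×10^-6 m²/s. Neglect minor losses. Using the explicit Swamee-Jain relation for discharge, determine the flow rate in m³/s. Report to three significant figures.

Swamee-Jain (Type II): Q = -0.965·√(gD⁵h_f/L)·ln[ε/(3.7D) + √(3.17ν²L/(gD³h_f))]
√(gD⁵h_f/L) = √(9.81·0.146⁵·44.0/1470) = 0.004414
ε/(3.7D) = 5.55×10^-4; √(3.17ν²L/(gD³h_f)) = 8.78×10^-5
Q = -0.965·0.004414·ln(6.431×10^-4) = 0.03130 m³/s
Check: V = 1.87 m/s, Re = 1.83×10^5, f = 0.02472, h_f = 44.3 m ≈ 44.0 m ✓

Q ≈ 0.0313 m³/s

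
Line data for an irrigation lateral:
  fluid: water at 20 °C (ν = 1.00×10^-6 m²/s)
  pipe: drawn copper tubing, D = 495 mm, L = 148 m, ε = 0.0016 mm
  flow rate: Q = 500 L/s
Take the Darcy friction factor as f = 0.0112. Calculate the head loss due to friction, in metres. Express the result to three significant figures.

V = 4Q/(πD²) = 4·0.500/(π·0.495²) = 2.598 m/s
h_f = f(L/D)V²/(2g) = 0.01120·(148/0.495)·2.598²/(2·9.81) = 1.152 m

h_f ≈ 1.15 m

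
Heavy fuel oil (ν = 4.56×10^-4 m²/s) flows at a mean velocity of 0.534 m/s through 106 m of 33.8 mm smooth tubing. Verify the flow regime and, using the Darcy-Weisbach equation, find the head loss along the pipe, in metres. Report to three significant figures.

Re = VD/ν = 0.534·0.03380/4.56×10^-4 = 39.6 → laminar (Re < 2300)
f = 64/Re = 1.617
h_f = f(L/D)V²/(2g) = 1.617·(106/0.03380)·0.534²/(2·9.81) = 73.70 m

h_f ≈ 73.7 m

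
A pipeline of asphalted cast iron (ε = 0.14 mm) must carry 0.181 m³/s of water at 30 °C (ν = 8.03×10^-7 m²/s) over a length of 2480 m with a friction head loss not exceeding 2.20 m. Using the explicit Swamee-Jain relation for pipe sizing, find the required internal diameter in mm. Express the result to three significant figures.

Swamee-Jain (Type III): D = 0.66·[ε^1.25·(LQ²/(gh_f))^4.75 + ν·Q^9.4·(L/(gh_f))^5.2]^0.04
LQ²/(gh_f) = 3.765; L/(gh_f) = 114.9
Term 1 = ε^1.25·(…)^4.75 = 0.00827; Term 2 = ν·Q^9.4·(…)^5.2 = 0.00437
D = 0.66·(0.00827 + 0.00437)^0.04 = 0.5541 m = 554 mm
Check: V = 0.751 m/s, Re = 5.18×10^5, f = 0.01594, h_f = 2.05 m ≈ 2.20 m ✓

D ≈ 554 mm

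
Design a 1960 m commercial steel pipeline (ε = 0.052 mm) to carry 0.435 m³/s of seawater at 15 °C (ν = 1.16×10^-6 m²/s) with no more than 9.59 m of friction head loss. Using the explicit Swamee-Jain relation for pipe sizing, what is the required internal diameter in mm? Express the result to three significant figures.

D ≈ 539 mm

Swamee-Jain (Type III): D = 0.66·[ε^1.25·(LQ²/(gh_f))^4.75 + ν·Q^9.4·(L/(gh_f))^5.2]^0.04
LQ²/(gh_f) = 3.942; L/(gh_f) = 20.83
Term 1 = ε^1.25·(…)^4.75 = 0.00298; Term 2 = ν·Q^9.4·(…)^5.2 = 0.00334
D = 0.66·(0.00298 + 0.00334)^0.04 = 0.5390 m = 539 mm
Check: V = 1.91 m/s, Re = 8.86×10^5, f = 0.01360, h_f = 9.16 m ≈ 9.59 m ✓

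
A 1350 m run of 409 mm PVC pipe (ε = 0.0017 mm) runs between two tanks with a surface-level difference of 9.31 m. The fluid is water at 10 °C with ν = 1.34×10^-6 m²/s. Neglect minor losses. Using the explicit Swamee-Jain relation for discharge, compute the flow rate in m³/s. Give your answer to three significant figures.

Swamee-Jain (Type II): Q = -0.965·√(gD⁵h_f/L)·ln[ε/(3.7D) + √(3.17ν²L/(gD³h_f))]
√(gD⁵h_f/L) = √(9.81·0.409⁵·9.31/1350) = 0.02783
ε/(3.7D) = 1.12×10^-6; √(3.17ν²L/(gD³h_f)) = 3.51×10^-5
Q = -0.965·0.02783·ln(3.619×10^-5) = 0.2746 m³/s
Check: V = 2.09 m/s, Re = 6.38×10^5, f = 0.01262, h_f = 9.27 m ≈ 9.31 m ✓

Q ≈ 0.275 m³/s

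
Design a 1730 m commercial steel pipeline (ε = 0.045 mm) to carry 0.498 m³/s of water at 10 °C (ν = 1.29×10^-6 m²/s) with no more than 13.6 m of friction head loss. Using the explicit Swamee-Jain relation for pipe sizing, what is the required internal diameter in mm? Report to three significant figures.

Swamee-Jain (Type III): D = 0.66·[ε^1.25·(LQ²/(gh_f))^4.75 + ν·Q^9.4·(L/(gh_f))^5.2]^0.04
LQ²/(gh_f) = 3.216; L/(gh_f) = 12.97
Term 1 = ε^1.25·(…)^4.75 = 9.47×10^-4; Term 2 = ν·Q^9.4·(…)^5.2 = 0.00113
D = 0.66·(9.47×10^-4 + 0.00113)^0.04 = 0.5155 m = 515 mm
Check: V = 2.39 m/s, Re = 9.54×10^5, f = 0.01337, h_f = 13.0 m ≈ 13.6 m ✓

D ≈ 515 mm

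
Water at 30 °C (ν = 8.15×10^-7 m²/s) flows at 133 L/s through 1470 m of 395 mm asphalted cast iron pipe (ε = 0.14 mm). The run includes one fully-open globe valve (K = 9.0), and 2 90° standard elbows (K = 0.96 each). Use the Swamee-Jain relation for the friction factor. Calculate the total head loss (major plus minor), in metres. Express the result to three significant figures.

H_L ≈ 4.40 m

V = 4Q/(πD²) = 1.085 m/s; V²/2g = 0.06004 m
Re = 5.26×10^5, ε/D = 3.54×10^-4 → f = 0.01674 (Swamee-Jain)
Major: h_f = f(L/D)·V²/2g = 0.01674·3722·0.06004 = 3.740 m
Minor: ΣK = 10.9; h_m = ΣK·V²/2g = 0.6556 m
Total H_L = 3.740 + 0.6556 = 4.395 m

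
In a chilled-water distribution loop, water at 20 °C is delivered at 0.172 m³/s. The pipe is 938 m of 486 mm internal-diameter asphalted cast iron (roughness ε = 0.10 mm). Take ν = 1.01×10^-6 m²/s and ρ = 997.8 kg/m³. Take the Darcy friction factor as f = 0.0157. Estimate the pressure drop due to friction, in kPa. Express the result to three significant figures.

Δp ≈ 13.0 kPa

V = 4Q/(πD²) = 4·0.172/(π·0.486²) = 0.9272 m/s
h_f = f(L/D)V²/(2g) = 0.01570·(938/0.486)·0.9272²/(2·9.81) = 1.328 m
Δp = ρg·h_f = 997.8·9.81·1.328 = 13.00 kPa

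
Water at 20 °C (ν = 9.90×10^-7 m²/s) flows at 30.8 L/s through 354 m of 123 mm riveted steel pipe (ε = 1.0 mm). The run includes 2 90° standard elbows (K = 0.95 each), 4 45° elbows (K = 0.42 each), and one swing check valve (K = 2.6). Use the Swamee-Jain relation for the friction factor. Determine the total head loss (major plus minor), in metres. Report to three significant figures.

H_L ≈ 37.3 m

V = 4Q/(πD²) = 2.592 m/s; V²/2g = 0.3425 m
Re = 3.22×10^5, ε/D = 0.00813 → f = 0.03571 (Swamee-Jain)
Major: h_f = f(L/D)·V²/2g = 0.03571·2878·0.3425 = 35.20 m
Minor: ΣK = 6.18; h_m = ΣK·V²/2g = 2.116 m
Total H_L = 35.20 + 2.116 = 37.32 m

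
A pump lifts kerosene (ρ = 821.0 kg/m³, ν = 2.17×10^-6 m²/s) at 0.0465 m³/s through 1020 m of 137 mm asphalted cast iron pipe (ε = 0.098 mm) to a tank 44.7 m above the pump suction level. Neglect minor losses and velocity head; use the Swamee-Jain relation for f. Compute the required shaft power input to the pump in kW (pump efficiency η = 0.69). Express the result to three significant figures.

P_shaft ≈ 65.2 kW

V = 4Q/(πD²) = 3.154 m/s; Re = 1.99×10^5; ε/D = 7.15×10^-4; f = 0.01999
h_f = f(L/D)V²/2g = 75.49 m
Total head H = z + h_f = 44.7 + 75.49 = 120.2 m
P_hyd = ρgQH = 821.0·9.81·0.0465·120.2 = 45.01 kW
P_shaft = P_hyd/η = 45.01/0.69 = 65.24 kW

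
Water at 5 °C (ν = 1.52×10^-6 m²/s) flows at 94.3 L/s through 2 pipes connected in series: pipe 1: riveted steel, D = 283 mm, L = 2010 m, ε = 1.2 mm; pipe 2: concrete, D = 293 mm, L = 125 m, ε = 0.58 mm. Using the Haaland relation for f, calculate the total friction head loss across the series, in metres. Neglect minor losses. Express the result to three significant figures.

H ≈ 24.9 m

Pipe 1: V = 1.499 m/s, Re = 2.79×10^5, ε/D = 0.00424, f = 0.02931, h_1 = f(L/D)V²/2g = 23.85 m
Pipe 2: V = 1.399 m/s, Re = 2.70×10^5, ε/D = 0.00198, f = 0.02400, h_2 = f(L/D)V²/2g = 1.021 m
Series → Q common, losses add: H = Σh = 24.87 m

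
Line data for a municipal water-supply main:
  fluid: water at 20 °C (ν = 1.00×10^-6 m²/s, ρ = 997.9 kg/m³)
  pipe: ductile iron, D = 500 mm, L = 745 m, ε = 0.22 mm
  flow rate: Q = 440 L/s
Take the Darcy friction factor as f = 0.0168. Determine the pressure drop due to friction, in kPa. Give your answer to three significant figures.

Δp ≈ 62.7 kPa

V = 4Q/(πD²) = 4·0.440/(π·0.500²) = 2.241 m/s
h_f = f(L/D)V²/(2g) = 0.01680·(745/0.500)·2.241²/(2·9.81) = 6.407 m
Δp = ρg·h_f = 997.9·9.81·6.407 = 62.72 kPa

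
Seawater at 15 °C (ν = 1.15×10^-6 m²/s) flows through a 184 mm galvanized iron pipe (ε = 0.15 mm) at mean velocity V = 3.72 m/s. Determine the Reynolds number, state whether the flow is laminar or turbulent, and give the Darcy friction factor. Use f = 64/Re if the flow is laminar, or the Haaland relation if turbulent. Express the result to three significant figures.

Re ≈ 5.95×10^5; turbulent; f ≈ 0.0192

Re = VD/ν = 3.720·0.184/1.15×10^-6 = 5.95×10^5
Re > 4000 → turbulent; ε/D = 8.15×10^-4
Haaland: f = 0.01924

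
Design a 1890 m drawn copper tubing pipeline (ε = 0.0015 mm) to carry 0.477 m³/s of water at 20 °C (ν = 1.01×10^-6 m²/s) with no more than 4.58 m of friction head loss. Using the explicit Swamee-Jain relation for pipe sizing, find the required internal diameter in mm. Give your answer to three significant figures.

Swamee-Jain (Type III): D = 0.66·[ε^1.25·(LQ²/(gh_f))^4.75 + ν·Q^9.4·(L/(gh_f))^5.2]^0.04
LQ²/(gh_f) = 9.571; L/(gh_f) = 42.07
Term 1 = ε^1.25·(…)^4.75 = 0.00240; Term 2 = ν·Q^9.4·(…)^5.2 = 0.267
D = 0.66·(0.00240 + 0.267)^0.04 = 0.6263 m = 626 mm
Check: V = 1.55 m/s, Re = 9.60×10^5, f = 0.01175, h_f = 4.33 m ≈ 4.58 m ✓

D ≈ 626 mm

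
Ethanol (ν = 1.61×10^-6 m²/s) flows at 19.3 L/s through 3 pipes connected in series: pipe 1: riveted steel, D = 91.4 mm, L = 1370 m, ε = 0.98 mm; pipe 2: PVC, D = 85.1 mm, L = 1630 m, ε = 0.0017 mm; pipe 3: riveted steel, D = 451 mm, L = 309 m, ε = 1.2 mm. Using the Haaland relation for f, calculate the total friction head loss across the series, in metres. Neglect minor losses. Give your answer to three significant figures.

Pipe 1: V = 2.942 m/s, Re = 1.67×10^5, ε/D = 0.0107, f = 0.03921, h_1 = f(L/D)V²/2g = 259.2 m
Pipe 2: V = 3.393 m/s, Re = 1.79×10^5, ε/D = 2.00×10^-5, f = 0.01595, h_2 = f(L/D)V²/2g = 179.3 m
Pipe 3: V = 0.1208 m/s, Re = 3.38×10^4, ε/D = 0.00266, f = 0.02874, h_3 = f(L/D)V²/2g = 0.01465 m
Series → Q common, losses add: H = Σh = 438.5 m

H ≈ 439 m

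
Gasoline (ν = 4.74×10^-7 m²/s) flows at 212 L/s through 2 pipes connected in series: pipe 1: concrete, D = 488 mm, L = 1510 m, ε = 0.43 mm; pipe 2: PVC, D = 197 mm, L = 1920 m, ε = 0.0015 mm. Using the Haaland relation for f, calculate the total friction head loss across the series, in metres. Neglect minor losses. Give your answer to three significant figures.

Pipe 1: V = 1.133 m/s, Re = 1.17×10^6, ε/D = 8.81×10^-4, f = 0.01933, h_1 = f(L/D)V²/2g = 3.917 m
Pipe 2: V = 6.955 m/s, Re = 2.89×10^6, ε/D = 7.61×10^-6, f = 0.01005, h_2 = f(L/D)V²/2g = 241.5 m
Series → Q common, losses add: H = Σh = 245.4 m

H ≈ 245 m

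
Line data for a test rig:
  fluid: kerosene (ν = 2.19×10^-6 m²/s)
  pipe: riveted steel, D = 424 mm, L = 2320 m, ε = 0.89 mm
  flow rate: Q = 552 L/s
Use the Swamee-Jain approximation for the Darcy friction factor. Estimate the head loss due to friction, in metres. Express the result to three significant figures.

V = 4Q/(πD²) = 4·0.552/(π·0.424²) = 3.909 m/s
Re = VD/ν = 3.909·0.424/2.19×10^-6 = 7.57×10^5 → turbulent
ε/D = 0.89/424 = 0.00210
Swamee-Jain: f = 0.02405
h_f = f(L/D)V²/(2g) = 0.02405·(2320/0.424)·3.909²/(2·9.81) = 102.5 m

h_f ≈ 103 m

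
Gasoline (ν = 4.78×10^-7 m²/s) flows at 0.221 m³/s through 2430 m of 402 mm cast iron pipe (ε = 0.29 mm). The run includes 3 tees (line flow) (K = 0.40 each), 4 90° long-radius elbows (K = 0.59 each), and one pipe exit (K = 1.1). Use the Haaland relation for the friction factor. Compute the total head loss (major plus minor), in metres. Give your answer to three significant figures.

V = 4Q/(πD²) = 1.741 m/s; V²/2g = 0.1545 m
Re = 1.46×10^6, ε/D = 7.21×10^-4 → f = 0.01843 (Haaland)
Major: h_f = f(L/D)·V²/2g = 0.01843·6045·0.1545 = 17.22 m
Minor: ΣK = 4.66; h_m = ΣK·V²/2g = 0.7201 m
Total H_L = 17.22 + 0.7201 = 17.94 m

H_L ≈ 17.9 m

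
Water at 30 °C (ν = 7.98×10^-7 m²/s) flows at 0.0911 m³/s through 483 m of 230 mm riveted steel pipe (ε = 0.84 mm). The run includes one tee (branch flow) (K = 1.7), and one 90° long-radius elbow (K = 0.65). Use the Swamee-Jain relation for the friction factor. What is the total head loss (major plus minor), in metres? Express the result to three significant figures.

V = 4Q/(πD²) = 2.193 m/s; V²/2g = 0.2450 m
Re = 6.32×10^5, ε/D = 0.00365 → f = 0.02795 (Swamee-Jain)
Major: h_f = f(L/D)·V²/2g = 0.02795·2100·0.2450 = 14.38 m
Minor: ΣK = 2.35; h_m = ΣK·V²/2g = 0.5759 m
Total H_L = 14.38 + 0.5759 = 14.96 m

H_L ≈ 15.0 m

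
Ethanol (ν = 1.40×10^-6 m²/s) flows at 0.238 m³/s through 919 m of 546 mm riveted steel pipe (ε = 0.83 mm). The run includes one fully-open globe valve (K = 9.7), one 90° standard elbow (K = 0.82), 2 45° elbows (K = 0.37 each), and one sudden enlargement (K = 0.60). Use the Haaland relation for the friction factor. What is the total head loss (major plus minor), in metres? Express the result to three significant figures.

V = 4Q/(πD²) = 1.016 m/s; V²/2g = 0.05266 m
Re = 3.96×10^5, ε/D = 0.00152 → f = 0.02233 (Haaland)
Major: h_f = f(L/D)·V²/2g = 0.02233·1683·0.05266 = 1.980 m
Minor: ΣK = 11.9; h_m = ΣK·V²/2g = 0.6246 m
Total H_L = 1.980 + 0.6246 = 2.604 m

H_L ≈ 2.60 m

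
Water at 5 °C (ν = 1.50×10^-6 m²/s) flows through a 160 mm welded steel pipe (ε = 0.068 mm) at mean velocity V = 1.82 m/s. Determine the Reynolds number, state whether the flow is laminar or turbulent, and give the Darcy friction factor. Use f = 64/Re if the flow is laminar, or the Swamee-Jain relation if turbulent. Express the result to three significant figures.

Re ≈ 1.94×10^5; turbulent; f ≈ 0.0186

Re = VD/ν = 1.820·0.160/1.50×10^-6 = 1.94×10^5
Re > 4000 → turbulent; ε/D = 4.25×10^-4
Swamee-Jain: f = 0.01858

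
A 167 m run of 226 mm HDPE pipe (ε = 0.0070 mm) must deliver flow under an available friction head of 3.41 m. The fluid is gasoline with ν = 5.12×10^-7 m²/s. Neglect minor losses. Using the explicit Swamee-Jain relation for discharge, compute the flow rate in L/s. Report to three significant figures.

Swamee-Jain (Type II): Q = -0.965·√(gD⁵h_f/L)·ln[ε/(3.7D) + √(3.17ν²L/(gD³h_f))]
√(gD⁵h_f/L) = √(9.81·0.226⁵·3.41/167) = 0.01087
ε/(3.7D) = 8.37×10^-6; √(3.17ν²L/(gD³h_f)) = 1.90×10^-5
Q = -0.965·0.01087·ln(2.733×10^-5) = 0.1102 m³/s
Check: V = 2.75 m/s, Re = 1.21×10^6, f = 0.01203, h_f = 3.42 m ≈ 3.41 m ✓

Q ≈ 110 L/s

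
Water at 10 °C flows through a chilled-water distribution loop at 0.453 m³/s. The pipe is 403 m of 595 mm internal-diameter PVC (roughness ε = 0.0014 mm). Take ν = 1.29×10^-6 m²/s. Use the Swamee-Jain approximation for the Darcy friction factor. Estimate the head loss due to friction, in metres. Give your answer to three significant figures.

h_f ≈ 1.12 m

V = 4Q/(πD²) = 4·0.453/(π·0.595²) = 1.629 m/s
Re = VD/ν = 1.629·0.595/1.29×10^-6 = 7.51×10^5 → turbulent
ε/D = 0.0014/595 = 2.35×10^-6
Swamee-Jain: f = 0.01224
h_f = f(L/D)V²/(2g) = 0.01224·(403/0.595)·1.629²/(2·9.81) = 1.121 m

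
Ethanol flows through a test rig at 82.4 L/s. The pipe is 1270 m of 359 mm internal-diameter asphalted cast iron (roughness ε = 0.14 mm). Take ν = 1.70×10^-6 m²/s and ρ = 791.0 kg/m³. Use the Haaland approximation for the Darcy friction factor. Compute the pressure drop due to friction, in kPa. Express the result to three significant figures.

V = 4Q/(πD²) = 4·0.0824/(π·0.359²) = 0.8140 m/s
Re = VD/ν = 0.8140·0.359/1.70×10^-6 = 1.72×10^5 → turbulent
ε/D = 0.14/359 = 3.90×10^-4
Haaland: f = 0.01832
h_f = f(L/D)V²/(2g) = 0.01832·(1270/0.359)·0.8140²/(2·9.81) = 2.189 m
Δp = ρg·h_f = 791.0·9.81·2.189 = 16.99 kPa

Δp ≈ 17.0 kPa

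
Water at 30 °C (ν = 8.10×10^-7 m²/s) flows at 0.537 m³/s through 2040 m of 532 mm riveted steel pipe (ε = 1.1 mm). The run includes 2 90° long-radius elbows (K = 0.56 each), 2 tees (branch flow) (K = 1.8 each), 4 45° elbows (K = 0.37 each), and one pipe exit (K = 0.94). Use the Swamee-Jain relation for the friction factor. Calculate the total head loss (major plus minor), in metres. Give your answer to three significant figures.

H_L ≈ 29.3 m

V = 4Q/(πD²) = 2.416 m/s; V²/2g = 0.2975 m
Re = 1.59×10^6, ε/D = 0.00207 → f = 0.02380 (Swamee-Jain)
Major: h_f = f(L/D)·V²/2g = 0.02380·3835·0.2975 = 27.14 m
Minor: ΣK = 7.14; h_m = ΣK·V²/2g = 2.124 m
Total H_L = 27.14 + 2.124 = 29.27 m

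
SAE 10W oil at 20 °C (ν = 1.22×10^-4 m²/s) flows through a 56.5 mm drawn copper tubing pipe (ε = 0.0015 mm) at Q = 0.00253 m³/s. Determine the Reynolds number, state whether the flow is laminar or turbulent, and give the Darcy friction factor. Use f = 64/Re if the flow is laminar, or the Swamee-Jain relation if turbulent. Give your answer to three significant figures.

V = 4Q/(πD²) = 1.009 m/s
Re = VD/ν = 1.009·0.0565/1.22×10^-4 = 467
Re < 2300 → laminar → f = 64/Re = 0.1369

Re ≈ 467; laminar; f = 64/Re ≈ 0.137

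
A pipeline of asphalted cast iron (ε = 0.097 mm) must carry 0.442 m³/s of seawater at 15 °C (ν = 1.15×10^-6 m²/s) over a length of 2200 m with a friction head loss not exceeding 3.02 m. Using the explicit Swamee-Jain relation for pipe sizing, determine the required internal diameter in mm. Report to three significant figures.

Swamee-Jain (Type III): D = 0.66·[ε^1.25·(LQ²/(gh_f))^4.75 + ν·Q^9.4·(L/(gh_f))^5.2]^0.04
LQ²/(gh_f) = 14.51; L/(gh_f) = 74.26
Term 1 = ε^1.25·(…)^4.75 = 3.17; Term 2 = ν·Q^9.4·(…)^5.2 = 2.85
D = 0.66·(3.17 + 2.85)^0.04 = 0.7092 m = 709 mm
Check: V = 1.12 m/s, Re = 6.90×10^5, f = 0.01443, h_f = 2.86 m ≈ 3.02 m ✓

D ≈ 709 mm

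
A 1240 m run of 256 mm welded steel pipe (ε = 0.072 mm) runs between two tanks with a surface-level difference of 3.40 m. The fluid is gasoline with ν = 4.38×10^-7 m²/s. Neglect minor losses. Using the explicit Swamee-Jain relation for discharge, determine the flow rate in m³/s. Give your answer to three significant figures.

Q ≈ 0.0477 m³/s

Swamee-Jain (Type II): Q = -0.965·√(gD⁵h_f/L)·ln[ε/(3.7D) + √(3.17ν²L/(gD³h_f))]
√(gD⁵h_f/L) = √(9.81·0.256⁵·3.40/1240) = 0.005438
ε/(3.7D) = 7.60×10^-5; √(3.17ν²L/(gD³h_f)) = 3.67×10^-5
Q = -0.965·0.005438·ln(1.127×10^-4) = 0.04771 m³/s
Check: V = 0.927 m/s, Re = 5.42×10^5, f = 0.01613, h_f = 3.42 m ≈ 3.40 m ✓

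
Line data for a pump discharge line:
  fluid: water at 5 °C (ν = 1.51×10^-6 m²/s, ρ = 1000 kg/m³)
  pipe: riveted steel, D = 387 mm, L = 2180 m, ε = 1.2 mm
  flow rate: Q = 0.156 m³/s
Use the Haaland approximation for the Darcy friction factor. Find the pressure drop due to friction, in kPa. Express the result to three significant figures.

Δp ≈ 133 kPa

V = 4Q/(πD²) = 4·0.156/(π·0.387²) = 1.326 m/s
Re = VD/ν = 1.326·0.387/1.51×10^-6 = 3.40×10^5 → turbulent
ε/D = 1.2/387 = 0.00310
Haaland: f = 0.02681
h_f = f(L/D)V²/(2g) = 0.02681·(2180/0.387)·1.326²/(2·9.81) = 13.54 m
Δp = ρg·h_f = 1000·9.81·13.54 = 132.8 kPa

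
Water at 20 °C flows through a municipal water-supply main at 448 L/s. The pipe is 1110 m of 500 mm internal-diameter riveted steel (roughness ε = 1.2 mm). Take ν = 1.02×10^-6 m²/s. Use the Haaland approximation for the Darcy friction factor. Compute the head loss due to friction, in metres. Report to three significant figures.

h_f ≈ 14.6 m

V = 4Q/(πD²) = 4·0.448/(π·0.500²) = 2.282 m/s
Re = VD/ν = 2.282·0.500/1.02×10^-6 = 1.12×10^6 → turbulent
ε/D = 1.2/500 = 0.00240
Haaland: f = 0.02478
h_f = f(L/D)V²/(2g) = 0.02478·(1110/0.500)·2.282²/(2·9.81) = 14.59 m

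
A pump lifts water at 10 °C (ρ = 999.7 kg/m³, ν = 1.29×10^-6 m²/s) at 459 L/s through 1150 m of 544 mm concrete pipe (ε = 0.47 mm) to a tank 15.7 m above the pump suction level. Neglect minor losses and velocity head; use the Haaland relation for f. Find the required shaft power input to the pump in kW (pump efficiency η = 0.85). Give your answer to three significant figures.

V = 4Q/(πD²) = 1.975 m/s; Re = 8.33×10^5; ε/D = 8.64×10^-4; f = 0.01935
h_f = f(L/D)V²/2g = 8.129 m
Total head H = z + h_f = 15.7 + 8.129 = 23.83 m
P_hyd = ρgQH = 999.7·9.81·0.459·23.83 = 107.3 kW
P_shaft = P_hyd/η = 107.3/0.85 = 126.2 kW

P_shaft ≈ 126 kW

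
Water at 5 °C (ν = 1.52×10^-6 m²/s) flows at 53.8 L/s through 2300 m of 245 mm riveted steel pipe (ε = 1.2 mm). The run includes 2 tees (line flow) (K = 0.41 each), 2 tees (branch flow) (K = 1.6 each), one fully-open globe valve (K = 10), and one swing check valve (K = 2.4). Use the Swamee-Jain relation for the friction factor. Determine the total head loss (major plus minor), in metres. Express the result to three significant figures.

V = 4Q/(πD²) = 1.141 m/s; V²/2g = 0.06638 m
Re = 1.84×10^5, ε/D = 0.00490 → f = 0.03089 (Swamee-Jain)
Major: h_f = f(L/D)·V²/2g = 0.03089·9388·0.06638 = 19.25 m
Minor: ΣK = 16.4; h_m = ΣK·V²/2g = 1.090 m
Total H_L = 19.25 + 1.090 = 20.34 m

H_L ≈ 20.3 m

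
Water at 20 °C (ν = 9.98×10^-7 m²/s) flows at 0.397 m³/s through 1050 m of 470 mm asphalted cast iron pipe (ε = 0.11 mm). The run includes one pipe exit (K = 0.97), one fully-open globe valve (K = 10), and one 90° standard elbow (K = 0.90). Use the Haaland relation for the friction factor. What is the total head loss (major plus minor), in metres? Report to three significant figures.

V = 4Q/(πD²) = 2.288 m/s; V²/2g = 0.2669 m
Re = 1.08×10^6, ε/D = 2.34×10^-4 → f = 0.01491 (Haaland)
Major: h_f = f(L/D)·V²/2g = 0.01491·2234·0.2669 = 8.892 m
Minor: ΣK = 11.9; h_m = ΣK·V²/2g = 3.168 m
Total H_L = 8.892 + 3.168 = 12.06 m

H_L ≈ 12.1 m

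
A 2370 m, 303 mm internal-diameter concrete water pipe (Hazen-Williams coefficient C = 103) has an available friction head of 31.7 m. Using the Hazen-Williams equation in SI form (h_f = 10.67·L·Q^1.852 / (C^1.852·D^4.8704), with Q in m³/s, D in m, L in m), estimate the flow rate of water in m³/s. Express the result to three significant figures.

Rearranging: Q = [h_f·C^1.852·D^4.8704 / (10.67·L)]^(1/1.852)
Q = [31.7·103^1.852·0.303^4.8704 / (10.67·2370)]^0.540 = 0.1209 m³/s

Q ≈ 0.121 m³/s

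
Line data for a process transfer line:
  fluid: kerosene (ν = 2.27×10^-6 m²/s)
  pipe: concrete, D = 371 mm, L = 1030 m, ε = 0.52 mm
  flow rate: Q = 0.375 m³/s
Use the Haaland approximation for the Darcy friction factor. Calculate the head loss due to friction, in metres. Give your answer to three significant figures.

h_f ≈ 37.1 m

V = 4Q/(πD²) = 4·0.375/(π·0.371²) = 3.469 m/s
Re = VD/ν = 3.469·0.371/2.27×10^-6 = 5.67×10^5 → turbulent
ε/D = 0.52/371 = 0.00140
Haaland: f = 0.02176
h_f = f(L/D)V²/(2g) = 0.02176·(1030/0.371)·3.469²/(2·9.81) = 37.06 m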